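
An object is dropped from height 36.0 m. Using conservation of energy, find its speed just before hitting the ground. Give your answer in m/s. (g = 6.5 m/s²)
mgh = ½mv² ⇒ v = √(2gh) = √(2·6.5·36.0) = 21.63 m/s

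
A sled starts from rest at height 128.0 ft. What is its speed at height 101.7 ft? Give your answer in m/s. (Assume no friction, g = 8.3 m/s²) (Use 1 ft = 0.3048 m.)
Convert to SI: h₁−h₂ = 8.01624 m
mgh₁ = mgh₂ + ½mv² ⇒ v = √(2g(h₁−h₂)) = √(2·8.3·8.01624) = 11.54 m/s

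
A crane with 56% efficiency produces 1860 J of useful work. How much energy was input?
W_in = W_out/η = 1860/0.56 = 3321 J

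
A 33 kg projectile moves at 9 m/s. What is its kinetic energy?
KE = ½mv² = ½(33)(9)² = 1336.5 J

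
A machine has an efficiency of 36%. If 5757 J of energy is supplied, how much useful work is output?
W_out = η·W_in = 0.36·5757 = 2072.52 J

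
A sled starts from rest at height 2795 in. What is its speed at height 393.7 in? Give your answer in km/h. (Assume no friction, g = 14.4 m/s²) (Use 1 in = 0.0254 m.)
Convert to SI: h₁−h₂ = 60.993 m
mgh₁ = mgh₂ + ½mv² ⇒ v = √(2g(h₁−h₂)) = √(2·14.4·60.993) = 41.9118 m/s = 150.9 km/h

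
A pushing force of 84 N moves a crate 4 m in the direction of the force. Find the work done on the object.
W = F·d = (84)(4) = 336.0 J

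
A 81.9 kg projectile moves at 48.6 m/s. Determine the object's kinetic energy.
KE = ½mv² = ½(81.9)(48.6)² = 96720 J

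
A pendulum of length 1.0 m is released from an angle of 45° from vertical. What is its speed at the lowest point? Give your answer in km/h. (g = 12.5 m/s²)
h = L(1 − cosθ) = 1.0(1 − cos45°) = 0.292893 m
v = √(2gh) = √(2·12.5·0.292893) = 2.70598 m/s = 9.742 km/h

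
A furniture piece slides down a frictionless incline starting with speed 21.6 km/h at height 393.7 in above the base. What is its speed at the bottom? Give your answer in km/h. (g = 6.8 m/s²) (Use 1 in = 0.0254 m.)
Convert to SI: v₀ = 6.0 m/s, h = 9.99998 m
½mv₀² + mgh = ½mv² ⇒ v = √(v₀² + 2gh) = √(6.0² + 2·6.8·9.99998) = 13.1149 m/s = 47.21 km/h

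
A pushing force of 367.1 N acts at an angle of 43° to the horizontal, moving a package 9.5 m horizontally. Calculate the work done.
W = F·d·cosθ = (367.1)(9.5)cos(43°) = 2551 J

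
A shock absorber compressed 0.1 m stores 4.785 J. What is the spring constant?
k = 2·PE/x² = 2·4.785/(0.1)² = 957.0 N/m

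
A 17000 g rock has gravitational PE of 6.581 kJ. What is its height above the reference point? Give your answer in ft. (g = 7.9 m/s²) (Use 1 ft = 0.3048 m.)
Convert to SI: m = 17.0 kg, PE = 6581.0 J
h = PE/(mg) = 6581.0/(17.0·7.9) = 49.0022 m = 160.8 ft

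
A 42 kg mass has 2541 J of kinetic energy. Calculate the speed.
v = √(2·KE/m) = √(2·2541/42) = 11.0 m/s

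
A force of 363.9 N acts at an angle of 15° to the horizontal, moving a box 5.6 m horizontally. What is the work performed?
W = F·d·cosθ = (363.9)(5.6)cos(15°) = 1968 J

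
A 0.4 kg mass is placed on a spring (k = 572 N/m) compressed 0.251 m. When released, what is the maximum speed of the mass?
½kx² = ½mv² ⇒ v = x√(k/m) = (0.251)√(572/0.4) = 9.492 m/s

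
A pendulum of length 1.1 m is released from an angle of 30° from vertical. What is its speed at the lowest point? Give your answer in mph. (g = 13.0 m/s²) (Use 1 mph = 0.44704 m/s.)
h = L(1 − cosθ) = 1.1(1 − cos30°) = 0.147372 m
v = √(2gh) = √(2·13.0·0.147372) = 1.95747 m/s = 4.379 mph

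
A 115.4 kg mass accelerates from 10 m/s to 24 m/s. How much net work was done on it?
W = ΔKE = ½m(v₂² − v₁²) = ½(115.4)(24² − 10²) = 27465.2 J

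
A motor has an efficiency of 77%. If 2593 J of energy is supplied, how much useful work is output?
W_out = η·W_in = 0.77·2593 = 1996.61 J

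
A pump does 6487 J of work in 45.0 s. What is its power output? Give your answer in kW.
P = W/t = 6487.0/45.0 = 144.156 W = 0.1442 kW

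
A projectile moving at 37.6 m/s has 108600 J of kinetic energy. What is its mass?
m = 2·KE/v² = 2·108600/(37.6)² = 153.6 kg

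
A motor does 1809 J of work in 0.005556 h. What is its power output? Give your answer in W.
Convert to SI: W = 1809.0 J, t = 20.0016 s
P = W/t = 1809.0/20.0016 = 90.44 W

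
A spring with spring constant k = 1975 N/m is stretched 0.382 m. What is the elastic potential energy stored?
PE = ½kx² = ½(1975)(0.382)² = 144.1 J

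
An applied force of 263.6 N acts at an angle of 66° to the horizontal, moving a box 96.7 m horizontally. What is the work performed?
W = F·d·cosθ = (263.6)(96.7)cos(66°) = 10370 J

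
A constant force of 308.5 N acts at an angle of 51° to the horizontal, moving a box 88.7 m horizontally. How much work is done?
W = F·d·cosθ = (308.5)(88.7)cos(51°) = 17220 J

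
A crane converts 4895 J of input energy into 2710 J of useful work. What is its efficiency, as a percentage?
η = W_out/W_in = 2710/4895 = 55.36%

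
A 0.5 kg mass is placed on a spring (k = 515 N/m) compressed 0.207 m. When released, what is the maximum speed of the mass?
½kx² = ½mv² ⇒ v = x√(k/m) = (0.207)√(515/0.5) = 6.643 m/s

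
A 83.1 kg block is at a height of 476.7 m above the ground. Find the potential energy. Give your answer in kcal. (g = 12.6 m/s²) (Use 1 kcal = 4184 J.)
PE = mgh = (83.1)(12.6)(476.7) = 499134 J = 119.3 kcal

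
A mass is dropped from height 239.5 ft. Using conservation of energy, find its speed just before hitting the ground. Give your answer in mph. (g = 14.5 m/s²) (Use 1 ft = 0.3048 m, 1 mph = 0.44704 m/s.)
Convert to SI: h = 72.9996 m
mgh = ½mv² ⇒ v = √(2gh) = √(2·14.5·72.9996) = 46.0107 m/s = 102.9 mph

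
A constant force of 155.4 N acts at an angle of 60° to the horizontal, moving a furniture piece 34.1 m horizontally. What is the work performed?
W = F·d·cosθ = (155.4)(34.1)cos(60°) = 2650 J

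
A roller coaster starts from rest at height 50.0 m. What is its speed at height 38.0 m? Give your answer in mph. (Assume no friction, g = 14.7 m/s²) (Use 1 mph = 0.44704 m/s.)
mgh₁ = mgh₂ + ½mv² ⇒ v = √(2g(h₁−h₂)) = √(2·14.7·12.0) = 18.783 m/s = 42.02 mph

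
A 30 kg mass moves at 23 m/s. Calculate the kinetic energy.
KE = ½mv² = ½(30)(23)² = 7935.0 J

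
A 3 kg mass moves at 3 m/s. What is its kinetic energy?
KE = ½mv² = ½(3)(3)² = 13.5 J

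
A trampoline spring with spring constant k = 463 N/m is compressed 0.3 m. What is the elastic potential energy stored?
PE = ½kx² = ½(463)(0.3)² = 20.84 J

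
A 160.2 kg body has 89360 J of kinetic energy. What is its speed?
v = √(2·KE/m) = √(2·89360/160.2) = 33.4 m/s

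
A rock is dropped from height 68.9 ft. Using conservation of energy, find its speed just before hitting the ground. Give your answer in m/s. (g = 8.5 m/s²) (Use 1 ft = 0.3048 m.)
Convert to SI: h = 21.0007 m
mgh = ½mv² ⇒ v = √(2gh) = √(2·8.5·21.0007) = 18.89 m/s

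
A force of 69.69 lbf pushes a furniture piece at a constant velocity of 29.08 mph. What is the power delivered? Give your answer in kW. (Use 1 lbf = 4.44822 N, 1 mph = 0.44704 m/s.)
Convert to SI: F = 309.996 N, v = 12.9999 m/s
P = Fv = (309.996)(12.9999) = 4029.93 W = 4.03 kW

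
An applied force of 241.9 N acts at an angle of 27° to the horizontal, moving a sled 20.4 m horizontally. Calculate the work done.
W = F·d·cosθ = (241.9)(20.4)cos(27°) = 4397 J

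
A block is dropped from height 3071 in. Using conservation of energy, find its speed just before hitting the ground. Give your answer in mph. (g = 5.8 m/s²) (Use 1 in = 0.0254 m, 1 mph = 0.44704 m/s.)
Convert to SI: h = 78.0034 m
mgh = ½mv² ⇒ v = √(2gh) = √(2·5.8·78.0034) = 30.0805 m/s = 67.29 mph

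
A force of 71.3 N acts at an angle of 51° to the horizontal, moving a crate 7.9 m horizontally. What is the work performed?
W = F·d·cosθ = (71.3)(7.9)cos(51°) = 354.5 J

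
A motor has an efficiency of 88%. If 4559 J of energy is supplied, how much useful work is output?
W_out = η·W_in = 0.88·4559 = 4011.92 J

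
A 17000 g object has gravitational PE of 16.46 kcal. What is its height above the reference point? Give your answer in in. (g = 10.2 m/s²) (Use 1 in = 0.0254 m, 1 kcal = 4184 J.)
Convert to SI: m = 17.0 kg, PE = 68868.6 J
h = PE/(mg) = 68868.6/(17.0·10.2) = 397.166 m = 15640 in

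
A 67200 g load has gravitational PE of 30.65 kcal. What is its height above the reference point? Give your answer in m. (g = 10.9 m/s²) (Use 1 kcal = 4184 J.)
Convert to SI: m = 67.2 kg, PE = 128240 J
h = PE/(mg) = 128240/(67.2·10.9) = 175.1 m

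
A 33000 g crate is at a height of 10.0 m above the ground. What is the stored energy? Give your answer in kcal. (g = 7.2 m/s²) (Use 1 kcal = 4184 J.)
Convert to SI: m = 33.0 kg, h = 10.0 m
PE = mgh = (33.0)(7.2)(10.0) = 2376.0 J = 0.5679 kcal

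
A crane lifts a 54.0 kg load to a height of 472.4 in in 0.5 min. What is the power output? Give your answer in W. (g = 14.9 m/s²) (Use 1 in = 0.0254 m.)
Convert to SI: m = 54.0 kg, h = 11.999 m, t = 30.0 s
P = mgh/t = (54.0)(14.9)(11.999)/30.0 = 321.8 W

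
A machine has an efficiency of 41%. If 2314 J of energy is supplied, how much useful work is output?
W_out = η·W_in = 0.41·2314 = 948.74 J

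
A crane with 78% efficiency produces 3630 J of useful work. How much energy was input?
W_in = W_out/η = 3630/0.78 = 4654 J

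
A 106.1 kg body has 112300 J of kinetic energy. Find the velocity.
v = √(2·KE/m) = √(2·112300/106.1) = 46.01 m/s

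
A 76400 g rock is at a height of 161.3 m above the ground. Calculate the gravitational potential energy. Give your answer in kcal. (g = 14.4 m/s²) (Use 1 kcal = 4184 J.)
Convert to SI: m = 76.4 kg, h = 161.3 m
PE = mgh = (76.4)(14.4)(161.3) = 177456 J = 42.41 kcal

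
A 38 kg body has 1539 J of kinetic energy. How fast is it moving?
v = √(2·KE/m) = √(2·1539/38) = 9.0 m/s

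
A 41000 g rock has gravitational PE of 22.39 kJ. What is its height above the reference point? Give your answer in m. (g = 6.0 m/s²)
Convert to SI: m = 41.0 kg, PE = 22390.0 J
h = PE/(mg) = 22390.0/(41.0·6.0) = 91.02 m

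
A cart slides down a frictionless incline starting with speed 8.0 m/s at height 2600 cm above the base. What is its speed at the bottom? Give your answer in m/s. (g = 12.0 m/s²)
Convert to SI: v₀ = 8.0 m/s, h = 26.0 m
½mv₀² + mgh = ½mv² ⇒ v = √(v₀² + 2gh) = √(8.0² + 2·12.0·26.0) = 26.23 m/s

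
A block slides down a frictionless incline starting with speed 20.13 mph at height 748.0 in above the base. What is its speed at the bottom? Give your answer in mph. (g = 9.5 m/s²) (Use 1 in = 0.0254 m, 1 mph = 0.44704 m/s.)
Convert to SI: v₀ = 8.99892 m/s, h = 18.9992 m
½mv₀² + mgh = ½mv² ⇒ v = √(v₀² + 2gh) = √(8.99892² + 2·9.5·18.9992) = 21.023 m/s = 47.03 mph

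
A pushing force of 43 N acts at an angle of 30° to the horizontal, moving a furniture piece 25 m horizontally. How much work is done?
W = F·d·cosθ = (43)(25)cos(30°) = 931.0 J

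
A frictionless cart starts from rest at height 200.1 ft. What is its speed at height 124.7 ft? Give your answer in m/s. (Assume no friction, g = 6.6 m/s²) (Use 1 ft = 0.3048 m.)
Convert to SI: h₁−h₂ = 22.9819 m
mgh₁ = mgh₂ + ½mv² ⇒ v = √(2g(h₁−h₂)) = √(2·6.6·22.9819) = 17.42 m/s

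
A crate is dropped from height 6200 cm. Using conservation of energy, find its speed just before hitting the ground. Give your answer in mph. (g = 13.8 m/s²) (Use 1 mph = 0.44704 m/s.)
Convert to SI: h = 62.0 m
mgh = ½mv² ⇒ v = √(2gh) = √(2·13.8·62.0) = 41.3667 m/s = 92.53 mph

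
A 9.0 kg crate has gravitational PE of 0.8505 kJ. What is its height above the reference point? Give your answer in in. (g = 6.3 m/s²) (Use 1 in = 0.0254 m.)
Convert to SI: m = 9.0 kg, PE = 850.5 J
h = PE/(mg) = 850.5/(9.0·6.3) = 15.0 m = 590.6 in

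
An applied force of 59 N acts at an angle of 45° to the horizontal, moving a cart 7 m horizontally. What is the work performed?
W = F·d·cosθ = (59)(7)cos(45°) = 292.0 J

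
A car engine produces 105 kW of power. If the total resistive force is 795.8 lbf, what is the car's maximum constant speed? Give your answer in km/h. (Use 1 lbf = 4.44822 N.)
Convert to SI: F = 3539.89 N
P = Fv ⇒ v = P/F = 105000 W/3539.89 N = 29.6619 m/s = 106.8 km/h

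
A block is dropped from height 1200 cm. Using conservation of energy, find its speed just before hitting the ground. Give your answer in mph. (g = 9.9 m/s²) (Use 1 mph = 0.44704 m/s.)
Convert to SI: h = 12.0 m
mgh = ½mv² ⇒ v = √(2gh) = √(2·9.9·12.0) = 15.4143 m/s = 34.48 mph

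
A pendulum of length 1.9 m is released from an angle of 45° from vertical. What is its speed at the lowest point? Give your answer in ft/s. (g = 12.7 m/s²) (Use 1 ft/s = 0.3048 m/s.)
h = L(1 − cosθ) = 1.9(1 − cos45°) = 0.556497 m
v = √(2gh) = √(2·12.7·0.556497) = 3.75966 m/s = 12.33 ft/s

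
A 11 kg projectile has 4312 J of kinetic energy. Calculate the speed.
v = √(2·KE/m) = √(2·4312/11) = 28.0 m/s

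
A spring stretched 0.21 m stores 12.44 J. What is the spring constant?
k = 2·PE/x² = 2·12.44/(0.21)² = 564.2 N/m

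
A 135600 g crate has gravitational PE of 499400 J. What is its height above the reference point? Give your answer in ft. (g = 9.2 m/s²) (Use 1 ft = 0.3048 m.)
Convert to SI: m = 135.6 kg, PE = 499400 J
h = PE/(mg) = 499400/(135.6·9.2) = 400.314 m = 1313 ft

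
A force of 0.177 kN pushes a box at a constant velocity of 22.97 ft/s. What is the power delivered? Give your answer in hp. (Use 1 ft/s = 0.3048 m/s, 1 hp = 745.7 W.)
Convert to SI: F = 177.0 N, v = 7.00126 m/s
P = Fv = (177.0)(7.00126) = 1239.22 W = 1.662 hp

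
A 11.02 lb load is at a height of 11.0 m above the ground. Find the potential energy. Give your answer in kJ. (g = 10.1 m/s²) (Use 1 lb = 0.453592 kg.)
Convert to SI: m = 4.99858 kg, h = 11.0 m
PE = mgh = (4.99858)(10.1)(11.0) = 555.343 J = 0.5553 kJ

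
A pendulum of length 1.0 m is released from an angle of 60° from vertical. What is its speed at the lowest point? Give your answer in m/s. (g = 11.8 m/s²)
h = L(1 − cosθ) = 1.0(1 − cos60°) = 0.5 m
v = √(2gh) = √(2·11.8·0.5) = 3.435 m/s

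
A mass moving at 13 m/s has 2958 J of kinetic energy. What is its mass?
m = 2·KE/v² = 2·2958/(13)² = 35.01 kg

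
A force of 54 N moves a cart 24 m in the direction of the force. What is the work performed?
W = F·d = (54)(24) = 1296 J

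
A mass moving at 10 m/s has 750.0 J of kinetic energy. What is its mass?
m = 2·KE/v² = 2·750.0/(10)² = 15.0 kg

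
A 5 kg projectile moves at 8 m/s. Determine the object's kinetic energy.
KE = ½mv² = ½(5)(8)² = 160.0 J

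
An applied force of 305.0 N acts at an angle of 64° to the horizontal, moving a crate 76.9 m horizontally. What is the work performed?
W = F·d·cosθ = (305.0)(76.9)cos(64°) = 10280 J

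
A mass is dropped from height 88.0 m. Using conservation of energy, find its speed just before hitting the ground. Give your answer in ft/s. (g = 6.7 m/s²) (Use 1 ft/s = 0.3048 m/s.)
mgh = ½mv² ⇒ v = √(2gh) = √(2·6.7·88.0) = 34.3395 m/s = 112.7 ft/s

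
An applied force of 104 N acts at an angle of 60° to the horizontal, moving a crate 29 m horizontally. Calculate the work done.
W = F·d·cosθ = (104)(29)cos(60°) = 1508 J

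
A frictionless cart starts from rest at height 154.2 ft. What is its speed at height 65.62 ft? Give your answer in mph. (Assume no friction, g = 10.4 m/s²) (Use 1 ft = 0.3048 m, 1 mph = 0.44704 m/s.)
Convert to SI: h₁−h₂ = 26.9992 m
mgh₁ = mgh₂ + ½mv² ⇒ v = √(2g(h₁−h₂)) = √(2·10.4·26.9992) = 23.6977 m/s = 53.01 mph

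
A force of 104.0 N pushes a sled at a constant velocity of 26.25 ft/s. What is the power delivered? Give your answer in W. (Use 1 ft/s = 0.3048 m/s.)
Convert to SI: F = 104.0 N, v = 8.001 m/s
P = Fv = (104.0)(8.001) = 832.1 W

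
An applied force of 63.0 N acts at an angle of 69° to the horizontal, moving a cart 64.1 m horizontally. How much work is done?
W = F·d·cosθ = (63.0)(64.1)cos(69°) = 1447 J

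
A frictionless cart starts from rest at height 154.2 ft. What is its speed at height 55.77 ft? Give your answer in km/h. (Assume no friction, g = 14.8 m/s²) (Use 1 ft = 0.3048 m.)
Convert to SI: h₁−h₂ = 30.0015 m
mgh₁ = mgh₂ + ½mv² ⇒ v = √(2g(h₁−h₂)) = √(2·14.8·30.0015) = 29.8001 m/s = 107.3 km/h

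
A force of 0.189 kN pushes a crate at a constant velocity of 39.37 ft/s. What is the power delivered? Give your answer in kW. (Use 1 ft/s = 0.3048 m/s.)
Convert to SI: F = 189.0 N, v = 12.0 m/s
P = Fv = (189.0)(12.0) = 2268.0 W = 2.268 kW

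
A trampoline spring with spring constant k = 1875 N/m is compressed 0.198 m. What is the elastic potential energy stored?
PE = ½kx² = ½(1875)(0.198)² = 36.75 J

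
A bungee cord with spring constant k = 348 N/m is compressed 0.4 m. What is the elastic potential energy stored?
PE = ½kx² = ½(348)(0.4)² = 27.84 J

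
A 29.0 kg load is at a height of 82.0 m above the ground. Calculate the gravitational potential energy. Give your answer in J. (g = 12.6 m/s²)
PE = mgh = (29.0)(12.6)(82.0) = 29960 J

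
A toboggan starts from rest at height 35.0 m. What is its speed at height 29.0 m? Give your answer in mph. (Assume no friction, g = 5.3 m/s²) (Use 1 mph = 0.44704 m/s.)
mgh₁ = mgh₂ + ½mv² ⇒ v = √(2g(h₁−h₂)) = √(2·5.3·6.0) = 7.97496 m/s = 17.84 mph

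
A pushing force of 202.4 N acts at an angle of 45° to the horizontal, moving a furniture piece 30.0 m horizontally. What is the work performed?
W = F·d·cosθ = (202.4)(30.0)cos(45°) = 4294 J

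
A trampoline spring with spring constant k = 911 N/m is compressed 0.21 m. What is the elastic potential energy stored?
PE = ½kx² = ½(911)(0.21)² = 20.09 J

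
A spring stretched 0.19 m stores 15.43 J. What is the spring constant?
k = 2·PE/x² = 2·15.43/(0.19)² = 854.8 N/m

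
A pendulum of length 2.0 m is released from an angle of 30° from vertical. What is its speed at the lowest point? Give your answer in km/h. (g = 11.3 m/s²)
h = L(1 − cosθ) = 2.0(1 − cos30°) = 0.267949 m
v = √(2gh) = √(2·11.3·0.267949) = 2.46082 m/s = 8.859 km/h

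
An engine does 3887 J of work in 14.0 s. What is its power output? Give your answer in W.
P = W/t = 3887.0/14.0 = 277.6 W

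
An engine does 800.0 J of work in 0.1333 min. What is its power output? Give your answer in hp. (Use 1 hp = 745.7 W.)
Convert to SI: W = 800.0 J, t = 7.998 s
P = W/t = 800.0/7.998 = 100.025 W = 0.1341 hp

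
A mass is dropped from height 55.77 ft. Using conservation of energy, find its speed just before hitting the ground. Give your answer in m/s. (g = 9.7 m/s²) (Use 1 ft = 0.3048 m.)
Convert to SI: h = 16.9987 m
mgh = ½mv² ⇒ v = √(2gh) = √(2·9.7·16.9987) = 18.16 m/s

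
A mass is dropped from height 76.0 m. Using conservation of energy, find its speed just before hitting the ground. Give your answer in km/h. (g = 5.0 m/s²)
mgh = ½mv² ⇒ v = √(2gh) = √(2·5.0·76.0) = 27.5681 m/s = 99.25 km/h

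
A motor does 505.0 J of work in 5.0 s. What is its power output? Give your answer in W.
P = W/t = 505.0/5.0 = 101.0 W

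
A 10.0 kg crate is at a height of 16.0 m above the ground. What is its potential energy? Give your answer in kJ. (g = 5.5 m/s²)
PE = mgh = (10.0)(5.5)(16.0) = 880.0 J = 0.88 kJ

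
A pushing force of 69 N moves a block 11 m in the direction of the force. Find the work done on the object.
W = F·d = (69)(11) = 759.0 J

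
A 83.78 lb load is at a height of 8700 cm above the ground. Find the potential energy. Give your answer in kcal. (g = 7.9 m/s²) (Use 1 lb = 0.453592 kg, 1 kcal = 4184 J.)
Convert to SI: m = 38.0019 kg, h = 87.0 m
PE = mgh = (38.0019)(7.9)(87.0) = 26118.7 J = 6.243 kcal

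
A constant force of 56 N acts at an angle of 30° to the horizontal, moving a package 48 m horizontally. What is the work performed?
W = F·d·cosθ = (56)(48)cos(30°) = 2328 J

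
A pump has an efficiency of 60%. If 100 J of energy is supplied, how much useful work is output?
W_out = η·W_in = 0.6·100 = 60.0 J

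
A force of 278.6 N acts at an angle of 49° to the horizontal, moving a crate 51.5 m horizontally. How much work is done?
W = F·d·cosθ = (278.6)(51.5)cos(49°) = 9413 J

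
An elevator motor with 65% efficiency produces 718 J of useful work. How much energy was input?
W_in = W_out/η = 718/0.65 = 1105 J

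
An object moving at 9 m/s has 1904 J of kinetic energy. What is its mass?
m = 2·KE/v² = 2·1904/(9)² = 47.01 kg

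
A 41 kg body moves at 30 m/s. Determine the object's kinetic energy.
KE = ½mv² = ½(41)(30)² = 18450.0 J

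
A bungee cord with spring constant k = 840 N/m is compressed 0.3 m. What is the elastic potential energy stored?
PE = ½kx² = ½(840)(0.3)² = 37.8 J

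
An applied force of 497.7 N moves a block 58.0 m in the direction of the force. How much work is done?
W = F·d = (497.7)(58.0) = 28870 J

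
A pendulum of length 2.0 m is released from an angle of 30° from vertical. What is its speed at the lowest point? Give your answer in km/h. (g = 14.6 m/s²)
h = L(1 − cosθ) = 2.0(1 − cos30°) = 0.267949 m
v = √(2gh) = √(2·14.6·0.267949) = 2.79716 m/s = 10.07 km/h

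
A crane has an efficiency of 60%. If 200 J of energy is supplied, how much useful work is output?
W_out = η·W_in = 0.6·200 = 120.0 J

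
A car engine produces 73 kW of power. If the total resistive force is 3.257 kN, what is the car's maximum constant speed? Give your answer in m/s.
Convert to SI: F = 3257.0 N
P = Fv ⇒ v = P/F = 73000 W/3257.0 N = 22.41 m/s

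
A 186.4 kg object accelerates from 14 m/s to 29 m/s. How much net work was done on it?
W = ΔKE = ½m(v₂² − v₁²) = ½(186.4)(29² − 14²) = 60114.0 J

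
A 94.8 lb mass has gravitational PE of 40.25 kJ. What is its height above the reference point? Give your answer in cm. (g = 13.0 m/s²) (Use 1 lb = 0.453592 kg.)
Convert to SI: m = 43.0005 kg, PE = 40250.0 J
h = PE/(mg) = 40250.0/(43.0005·13.0) = 72.0027 m = 7200 cm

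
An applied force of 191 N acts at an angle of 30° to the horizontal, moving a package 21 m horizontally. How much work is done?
W = F·d·cosθ = (191)(21)cos(30°) = 3474 J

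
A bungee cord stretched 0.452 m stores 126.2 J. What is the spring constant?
k = 2·PE/x² = 2·126.2/(0.452)² = 1235 N/m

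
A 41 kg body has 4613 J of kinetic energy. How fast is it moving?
v = √(2·KE/m) = √(2·4613/41) = 15.0 m/s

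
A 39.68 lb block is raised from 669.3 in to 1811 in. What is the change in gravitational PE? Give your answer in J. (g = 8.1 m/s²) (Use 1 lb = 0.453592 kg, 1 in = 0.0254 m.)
Convert to SI: m = 17.9985 kg, Δh = 28.9992 m
ΔPE = mgΔh = (17.9985)(8.1)(28.9992) = 4228 J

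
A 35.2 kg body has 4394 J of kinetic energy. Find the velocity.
v = √(2·KE/m) = √(2·4394/35.2) = 15.8 m/s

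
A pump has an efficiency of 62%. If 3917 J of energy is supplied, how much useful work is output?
W_out = η·W_in = 0.62·3917 = 2428.54 J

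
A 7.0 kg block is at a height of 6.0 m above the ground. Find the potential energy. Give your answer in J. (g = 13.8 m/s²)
PE = mgh = (7.0)(13.8)(6.0) = 579.6 J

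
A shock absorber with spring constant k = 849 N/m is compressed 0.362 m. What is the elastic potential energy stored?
PE = ½kx² = ½(849)(0.362)² = 55.63 J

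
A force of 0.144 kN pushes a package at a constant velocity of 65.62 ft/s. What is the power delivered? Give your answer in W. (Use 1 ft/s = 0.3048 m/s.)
Convert to SI: F = 144.0 N, v = 20.001 m/s
P = Fv = (144.0)(20.001) = 2880 W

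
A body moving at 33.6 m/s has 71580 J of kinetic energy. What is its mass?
m = 2·KE/v² = 2·71580/(33.6)² = 126.8 kg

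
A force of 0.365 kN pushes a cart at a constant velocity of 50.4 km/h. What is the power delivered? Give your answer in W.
Convert to SI: F = 365.0 N, v = 14.0 m/s
P = Fv = (365.0)(14.0) = 5110 W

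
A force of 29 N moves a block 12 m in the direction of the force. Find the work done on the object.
W = F·d = (29)(12) = 348.0 J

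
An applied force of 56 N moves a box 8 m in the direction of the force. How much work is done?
W = F·d = (56)(8) = 448.0 J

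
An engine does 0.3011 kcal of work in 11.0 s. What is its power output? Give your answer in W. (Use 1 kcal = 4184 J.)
Convert to SI: W = 1259.8 J, t = 11.0 s
P = W/t = 1259.8/11.0 = 114.5 W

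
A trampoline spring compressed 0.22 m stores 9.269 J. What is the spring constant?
k = 2·PE/x² = 2·9.269/(0.22)² = 383.0 N/m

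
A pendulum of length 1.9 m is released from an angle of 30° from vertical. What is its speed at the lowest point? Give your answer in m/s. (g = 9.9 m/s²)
h = L(1 − cosθ) = 1.9(1 − cos30°) = 0.254552 m
v = √(2gh) = √(2·9.9·0.254552) = 2.245 m/s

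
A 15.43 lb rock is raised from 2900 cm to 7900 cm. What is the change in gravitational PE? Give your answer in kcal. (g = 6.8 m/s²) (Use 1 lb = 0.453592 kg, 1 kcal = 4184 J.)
Convert to SI: m = 6.99892 kg, Δh = 50.0 m
ΔPE = mgΔh = (6.99892)(6.8)(50.0) = 2379.63 J = 0.5687 kcal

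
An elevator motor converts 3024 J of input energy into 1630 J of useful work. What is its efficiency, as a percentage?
η = W_out/W_in = 1630/3024 = 53.9%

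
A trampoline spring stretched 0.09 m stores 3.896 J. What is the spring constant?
k = 2·PE/x² = 2·3.896/(0.09)² = 962.0 N/m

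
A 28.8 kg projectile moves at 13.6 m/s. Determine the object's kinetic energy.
KE = ½mv² = ½(28.8)(13.6)² = 2663 J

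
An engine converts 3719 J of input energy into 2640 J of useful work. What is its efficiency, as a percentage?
η = W_out/W_in = 2640/3719 = 70.99%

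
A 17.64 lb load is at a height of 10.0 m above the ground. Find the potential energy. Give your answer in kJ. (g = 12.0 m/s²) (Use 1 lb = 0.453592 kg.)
Convert to SI: m = 8.00136 kg, h = 10.0 m
PE = mgh = (8.00136)(12.0)(10.0) = 960.164 J = 0.9602 kJ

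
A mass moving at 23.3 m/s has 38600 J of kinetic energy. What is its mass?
m = 2·KE/v² = 2·38600/(23.3)² = 142.2 kg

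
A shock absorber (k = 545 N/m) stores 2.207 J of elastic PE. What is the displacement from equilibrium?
x = √(2·PE/k) = √(2·2.207/545) = 0.08999 m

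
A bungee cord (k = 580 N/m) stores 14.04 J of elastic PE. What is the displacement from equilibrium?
x = √(2·PE/k) = √(2·14.04/580) = 0.22 m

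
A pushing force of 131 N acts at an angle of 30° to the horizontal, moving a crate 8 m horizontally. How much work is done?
W = F·d·cosθ = (131)(8)cos(30°) = 907.6 J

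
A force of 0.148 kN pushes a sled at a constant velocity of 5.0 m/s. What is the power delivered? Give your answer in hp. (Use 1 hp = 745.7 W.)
Convert to SI: F = 148.0 N, v = 5.0 m/s
P = Fv = (148.0)(5.0) = 740.0 W = 0.9924 hp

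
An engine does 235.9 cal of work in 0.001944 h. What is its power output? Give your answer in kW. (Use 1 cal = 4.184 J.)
Convert to SI: W = 987.006 J, t = 6.9984 s
P = W/t = 987.006/6.9984 = 141.033 W = 0.141 kW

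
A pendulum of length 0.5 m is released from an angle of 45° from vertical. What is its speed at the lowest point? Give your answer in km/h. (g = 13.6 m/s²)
h = L(1 − cosθ) = 0.5(1 − cos45°) = 0.146447 m
v = √(2gh) = √(2·13.6·0.146447) = 1.99583 m/s = 7.185 km/h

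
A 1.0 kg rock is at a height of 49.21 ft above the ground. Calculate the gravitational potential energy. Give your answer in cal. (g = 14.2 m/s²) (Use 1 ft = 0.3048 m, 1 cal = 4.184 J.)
Convert to SI: m = 1.0 kg, h = 14.9992 m
PE = mgh = (1.0)(14.2)(14.9992) = 212.989 J = 50.91 cal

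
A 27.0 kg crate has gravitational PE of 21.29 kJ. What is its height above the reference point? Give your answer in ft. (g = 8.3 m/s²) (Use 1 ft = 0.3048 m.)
Convert to SI: m = 27.0 kg, PE = 21290.0 J
h = PE/(mg) = 21290.0/(27.0·8.3) = 95.0022 m = 311.7 ft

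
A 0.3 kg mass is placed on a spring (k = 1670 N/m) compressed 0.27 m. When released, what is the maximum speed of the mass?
½kx² = ½mv² ⇒ v = x√(k/m) = (0.27)√(1670/0.3) = 20.14 m/s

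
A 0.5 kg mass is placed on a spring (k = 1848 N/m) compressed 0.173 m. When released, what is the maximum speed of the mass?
½kx² = ½mv² ⇒ v = x√(k/m) = (0.173)√(1848/0.5) = 10.52 m/s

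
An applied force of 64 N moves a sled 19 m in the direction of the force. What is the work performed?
W = F·d = (64)(19) = 1216 J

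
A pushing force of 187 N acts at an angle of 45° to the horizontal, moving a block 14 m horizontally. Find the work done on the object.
W = F·d·cosθ = (187)(14)cos(45°) = 1851 J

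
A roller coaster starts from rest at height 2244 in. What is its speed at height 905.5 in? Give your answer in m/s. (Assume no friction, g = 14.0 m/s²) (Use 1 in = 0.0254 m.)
Convert to SI: h₁−h₂ = 33.9979 m
mgh₁ = mgh₂ + ½mv² ⇒ v = √(2g(h₁−h₂)) = √(2·14.0·33.9979) = 30.85 m/s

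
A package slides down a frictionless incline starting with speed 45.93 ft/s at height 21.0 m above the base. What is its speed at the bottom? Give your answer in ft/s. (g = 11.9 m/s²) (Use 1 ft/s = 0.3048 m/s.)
Convert to SI: v₀ = 13.9995 m/s, h = 21.0 m
½mv₀² + mgh = ½mv² ⇒ v = √(v₀² + 2gh) = √(13.9995² + 2·11.9·21.0) = 26.3777 m/s = 86.54 ft/s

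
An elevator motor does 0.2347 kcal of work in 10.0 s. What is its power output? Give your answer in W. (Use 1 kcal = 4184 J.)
Convert to SI: W = 981.985 J, t = 10.0 s
P = W/t = 981.985/10.0 = 98.2 W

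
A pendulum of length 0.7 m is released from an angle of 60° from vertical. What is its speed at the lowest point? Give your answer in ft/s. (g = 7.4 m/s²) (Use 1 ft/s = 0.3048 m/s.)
h = L(1 − cosθ) = 0.7(1 − cos60°) = 0.35 m
v = √(2gh) = √(2·7.4·0.35) = 2.27596 m/s = 7.467 ft/s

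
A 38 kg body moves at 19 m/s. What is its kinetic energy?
KE = ½mv² = ½(38)(19)² = 6859.0 J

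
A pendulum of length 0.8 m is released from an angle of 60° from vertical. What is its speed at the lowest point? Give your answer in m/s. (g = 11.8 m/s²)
h = L(1 − cosθ) = 0.8(1 − cos60°) = 0.4 m
v = √(2gh) = √(2·11.8·0.4) = 3.072 m/s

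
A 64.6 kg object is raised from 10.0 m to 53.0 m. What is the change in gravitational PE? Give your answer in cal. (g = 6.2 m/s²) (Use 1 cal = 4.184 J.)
ΔPE = mgΔh = (64.6)(6.2)(43.0) = 17222.4 J = 4116 cal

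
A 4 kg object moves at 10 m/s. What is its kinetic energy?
KE = ½mv² = ½(4)(10)² = 200.0 J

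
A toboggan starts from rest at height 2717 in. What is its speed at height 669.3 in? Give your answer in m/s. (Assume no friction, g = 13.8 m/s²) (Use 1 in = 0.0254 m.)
Convert to SI: h₁−h₂ = 52.0116 m
mgh₁ = mgh₂ + ½mv² ⇒ v = √(2g(h₁−h₂)) = √(2·13.8·52.0116) = 37.89 m/s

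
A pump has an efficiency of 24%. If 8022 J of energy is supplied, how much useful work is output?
W_out = η·W_in = 0.24·8022 = 1925.28 J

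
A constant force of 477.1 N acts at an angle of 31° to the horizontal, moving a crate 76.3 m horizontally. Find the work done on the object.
W = F·d·cosθ = (477.1)(76.3)cos(31°) = 31200 J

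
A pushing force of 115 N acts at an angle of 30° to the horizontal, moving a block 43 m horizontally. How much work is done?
W = F·d·cosθ = (115)(43)cos(30°) = 4282 J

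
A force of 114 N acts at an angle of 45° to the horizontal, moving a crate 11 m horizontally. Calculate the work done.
W = F·d·cosθ = (114)(11)cos(45°) = 886.7 J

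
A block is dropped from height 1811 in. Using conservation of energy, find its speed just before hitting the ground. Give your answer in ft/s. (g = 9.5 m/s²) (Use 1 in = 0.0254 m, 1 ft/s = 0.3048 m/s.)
Convert to SI: h = 45.9994 m
mgh = ½mv² ⇒ v = √(2gh) = √(2·9.5·45.9994) = 29.5633 m/s = 96.99 ft/s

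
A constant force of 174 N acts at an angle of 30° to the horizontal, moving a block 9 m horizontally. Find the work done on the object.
W = F·d·cosθ = (174)(9)cos(30°) = 1356 J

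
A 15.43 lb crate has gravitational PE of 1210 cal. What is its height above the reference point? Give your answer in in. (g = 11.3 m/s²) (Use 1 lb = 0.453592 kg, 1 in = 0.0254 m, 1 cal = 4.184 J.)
Convert to SI: m = 6.99892 kg, PE = 5062.64 J
h = PE/(mg) = 5062.64/(6.99892·11.3) = 64.0129 m = 2520 in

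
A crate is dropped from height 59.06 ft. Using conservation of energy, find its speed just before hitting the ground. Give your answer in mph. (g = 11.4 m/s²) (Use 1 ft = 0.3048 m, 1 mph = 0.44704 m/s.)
Convert to SI: h = 18.0015 m
mgh = ½mv² ⇒ v = √(2gh) = √(2·11.4·18.0015) = 20.2592 m/s = 45.32 mph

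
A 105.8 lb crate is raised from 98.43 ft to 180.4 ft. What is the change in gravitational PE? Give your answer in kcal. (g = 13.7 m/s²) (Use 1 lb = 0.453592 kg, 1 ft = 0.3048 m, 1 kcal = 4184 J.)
Convert to SI: m = 47.99 kg, Δh = 24.9845 m
ΔPE = mgΔh = (47.99)(13.7)(24.9845) = 16426.4 J = 3.926 kcal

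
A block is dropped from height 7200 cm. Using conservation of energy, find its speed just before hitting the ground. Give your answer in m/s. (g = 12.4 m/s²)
Convert to SI: h = 72.0 m
mgh = ½mv² ⇒ v = √(2gh) = √(2·12.4·72.0) = 42.26 m/s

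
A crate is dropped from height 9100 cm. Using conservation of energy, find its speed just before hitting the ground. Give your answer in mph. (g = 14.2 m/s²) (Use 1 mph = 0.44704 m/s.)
Convert to SI: h = 91.0 m
mgh = ½mv² ⇒ v = √(2gh) = √(2·14.2·91.0) = 50.837 m/s = 113.7 mph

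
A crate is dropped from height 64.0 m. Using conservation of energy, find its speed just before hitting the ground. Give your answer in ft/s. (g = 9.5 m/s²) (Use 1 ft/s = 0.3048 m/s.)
mgh = ½mv² ⇒ v = √(2gh) = √(2·9.5·64.0) = 34.8712 m/s = 114.4 ft/s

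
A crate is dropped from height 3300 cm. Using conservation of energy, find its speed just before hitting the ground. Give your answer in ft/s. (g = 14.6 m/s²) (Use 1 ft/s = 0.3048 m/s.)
Convert to SI: h = 33.0 m
mgh = ½mv² ⇒ v = √(2gh) = √(2·14.6·33.0) = 31.0419 m/s = 101.8 ft/s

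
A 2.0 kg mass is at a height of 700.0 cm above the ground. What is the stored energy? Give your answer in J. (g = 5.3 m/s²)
Convert to SI: m = 2.0 kg, h = 7.0 m
PE = mgh = (2.0)(5.3)(7.0) = 74.2 J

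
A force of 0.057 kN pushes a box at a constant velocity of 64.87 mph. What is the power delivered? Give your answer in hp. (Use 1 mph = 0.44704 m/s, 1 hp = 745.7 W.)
Convert to SI: F = 57.0 N, v = 28.9995 m/s
P = Fv = (57.0)(28.9995) = 1652.97 W = 2.217 hp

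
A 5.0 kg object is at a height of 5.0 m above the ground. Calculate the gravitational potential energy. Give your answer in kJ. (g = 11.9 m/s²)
PE = mgh = (5.0)(11.9)(5.0) = 297.5 J = 0.2975 kJ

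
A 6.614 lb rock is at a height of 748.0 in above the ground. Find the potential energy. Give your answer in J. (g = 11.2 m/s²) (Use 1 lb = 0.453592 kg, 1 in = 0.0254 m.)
Convert to SI: m = 3.00006 kg, h = 18.9992 m
PE = mgh = (3.00006)(11.2)(18.9992) = 638.4 J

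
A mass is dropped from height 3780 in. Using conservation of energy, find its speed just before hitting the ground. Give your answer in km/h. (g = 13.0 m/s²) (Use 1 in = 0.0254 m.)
Convert to SI: h = 96.012 m
mgh = ½mv² ⇒ v = √(2gh) = √(2·13.0·96.012) = 49.9631 m/s = 179.9 km/h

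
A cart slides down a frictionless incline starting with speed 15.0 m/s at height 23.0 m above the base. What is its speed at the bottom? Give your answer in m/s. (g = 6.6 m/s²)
½mv₀² + mgh = ½mv² ⇒ v = √(v₀² + 2gh) = √(15.0² + 2·6.6·23.0) = 22.99 m/s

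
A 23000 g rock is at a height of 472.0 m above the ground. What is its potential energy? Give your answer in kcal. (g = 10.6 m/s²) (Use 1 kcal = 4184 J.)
Convert to SI: m = 23.0 kg, h = 472.0 m
PE = mgh = (23.0)(10.6)(472.0) = 115074 J = 27.5 kcal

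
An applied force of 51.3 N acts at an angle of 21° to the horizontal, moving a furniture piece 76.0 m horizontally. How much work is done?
W = F·d·cosθ = (51.3)(76.0)cos(21°) = 3640 J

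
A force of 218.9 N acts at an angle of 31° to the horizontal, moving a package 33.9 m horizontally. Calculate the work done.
W = F·d·cosθ = (218.9)(33.9)cos(31°) = 6361 J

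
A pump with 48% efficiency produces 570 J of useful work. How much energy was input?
W_in = W_out/η = 570/0.48 = 1188 J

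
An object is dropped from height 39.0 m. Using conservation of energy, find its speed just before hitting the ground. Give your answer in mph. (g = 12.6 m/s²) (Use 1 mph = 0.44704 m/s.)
mgh = ½mv² ⇒ v = √(2gh) = √(2·12.6·39.0) = 31.3496 m/s = 70.13 mph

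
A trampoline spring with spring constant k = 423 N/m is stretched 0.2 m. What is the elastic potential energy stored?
PE = ½kx² = ½(423)(0.2)² = 8.46 J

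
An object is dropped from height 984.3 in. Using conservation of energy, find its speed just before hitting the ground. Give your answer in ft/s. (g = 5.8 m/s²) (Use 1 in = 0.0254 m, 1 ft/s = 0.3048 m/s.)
Convert to SI: h = 25.0012 m
mgh = ½mv² ⇒ v = √(2gh) = √(2·5.8·25.0012) = 17.0298 m/s = 55.87 ft/s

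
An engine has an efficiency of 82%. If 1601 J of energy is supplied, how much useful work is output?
W_out = η·W_in = 0.82·1601 = 1312.82 J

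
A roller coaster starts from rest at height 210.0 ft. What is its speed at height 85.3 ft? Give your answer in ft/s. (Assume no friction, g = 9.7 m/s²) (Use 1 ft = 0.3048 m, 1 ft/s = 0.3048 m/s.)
Convert to SI: h₁−h₂ = 38.0086 m
mgh₁ = mgh₂ + ½mv² ⇒ v = √(2g(h₁−h₂)) = √(2·9.7·38.0086) = 27.1545 m/s = 89.09 ft/s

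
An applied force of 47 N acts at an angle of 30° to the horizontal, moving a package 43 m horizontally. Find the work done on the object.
W = F·d·cosθ = (47)(43)cos(30°) = 1750 J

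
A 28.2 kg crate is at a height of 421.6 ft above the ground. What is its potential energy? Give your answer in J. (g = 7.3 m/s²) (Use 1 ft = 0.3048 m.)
Convert to SI: m = 28.2 kg, h = 128.504 m
PE = mgh = (28.2)(7.3)(128.504) = 26450 J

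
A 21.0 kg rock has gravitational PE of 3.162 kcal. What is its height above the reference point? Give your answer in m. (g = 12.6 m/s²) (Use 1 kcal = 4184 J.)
Convert to SI: m = 21.0 kg, PE = 13229.8 J
h = PE/(mg) = 13229.8/(21.0·12.6) = 50.0 m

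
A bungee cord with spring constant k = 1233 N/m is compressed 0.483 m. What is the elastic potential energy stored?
PE = ½kx² = ½(1233)(0.483)² = 143.8 J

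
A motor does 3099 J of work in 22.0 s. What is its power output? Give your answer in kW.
P = W/t = 3099.0/22.0 = 140.864 W = 0.1409 kW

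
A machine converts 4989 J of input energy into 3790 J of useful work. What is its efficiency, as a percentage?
η = W_out/W_in = 3790/4989 = 75.97%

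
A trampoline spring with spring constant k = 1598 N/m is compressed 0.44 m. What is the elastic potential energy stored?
PE = ½kx² = ½(1598)(0.44)² = 154.7 J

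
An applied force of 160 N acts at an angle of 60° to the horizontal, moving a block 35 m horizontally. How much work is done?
W = F·d·cosθ = (160)(35)cos(60°) = 2800 J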